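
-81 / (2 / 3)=-243 / 2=-121.50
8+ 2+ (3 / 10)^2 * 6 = 527 / 50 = 10.54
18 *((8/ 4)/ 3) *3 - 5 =31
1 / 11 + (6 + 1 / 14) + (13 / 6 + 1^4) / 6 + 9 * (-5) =-106195 / 2772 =-38.31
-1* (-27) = 27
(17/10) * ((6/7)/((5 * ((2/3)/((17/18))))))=289/700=0.41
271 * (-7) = -1897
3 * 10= 30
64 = 64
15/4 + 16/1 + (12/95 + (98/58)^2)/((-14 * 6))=66153809/3355590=19.71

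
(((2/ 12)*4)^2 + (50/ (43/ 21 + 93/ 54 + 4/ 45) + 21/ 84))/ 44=1194775/ 3850704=0.31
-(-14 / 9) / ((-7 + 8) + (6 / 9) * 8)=14 / 57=0.25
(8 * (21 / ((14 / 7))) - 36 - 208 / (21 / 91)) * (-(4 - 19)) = -12800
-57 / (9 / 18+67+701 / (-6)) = 171 / 148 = 1.16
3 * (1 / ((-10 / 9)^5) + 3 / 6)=-27147 / 100000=-0.27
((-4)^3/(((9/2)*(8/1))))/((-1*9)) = 0.20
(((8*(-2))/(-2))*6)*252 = 12096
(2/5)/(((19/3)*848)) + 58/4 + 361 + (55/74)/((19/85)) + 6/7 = 3961042697/10432520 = 379.68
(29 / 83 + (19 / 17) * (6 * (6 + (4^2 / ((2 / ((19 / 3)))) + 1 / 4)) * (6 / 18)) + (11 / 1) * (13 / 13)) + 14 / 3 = 1212683 / 8466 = 143.24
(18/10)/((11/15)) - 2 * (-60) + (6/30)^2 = 33686/275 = 122.49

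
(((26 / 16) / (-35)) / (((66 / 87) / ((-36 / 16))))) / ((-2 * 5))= -3393 / 246400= -0.01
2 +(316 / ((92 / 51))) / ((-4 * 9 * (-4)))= 3551 / 1104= 3.22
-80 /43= -1.86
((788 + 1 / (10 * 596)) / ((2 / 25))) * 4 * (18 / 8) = 211341645 / 2384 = 88650.02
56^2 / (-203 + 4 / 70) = -109760 / 7103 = -15.45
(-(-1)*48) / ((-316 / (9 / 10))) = -54 / 395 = -0.14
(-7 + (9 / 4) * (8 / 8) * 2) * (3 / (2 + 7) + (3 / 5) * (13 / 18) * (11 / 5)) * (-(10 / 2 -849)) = -40723 / 15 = -2714.87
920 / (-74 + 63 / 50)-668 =-2475516 / 3637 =-680.65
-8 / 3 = -2.67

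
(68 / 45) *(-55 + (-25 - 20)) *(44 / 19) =-59840 / 171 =-349.94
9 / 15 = 3 / 5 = 0.60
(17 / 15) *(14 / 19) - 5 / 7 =241 / 1995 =0.12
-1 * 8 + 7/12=-89/12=-7.42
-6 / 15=-2 / 5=-0.40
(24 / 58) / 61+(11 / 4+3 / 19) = 391861 / 134444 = 2.91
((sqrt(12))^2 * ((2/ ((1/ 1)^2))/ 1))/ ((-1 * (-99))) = 8/ 33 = 0.24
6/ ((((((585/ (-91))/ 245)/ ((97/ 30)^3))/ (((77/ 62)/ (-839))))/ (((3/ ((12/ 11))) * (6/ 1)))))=265150672633/ 1404486000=188.79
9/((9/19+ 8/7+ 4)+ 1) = 1197/880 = 1.36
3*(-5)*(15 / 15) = -15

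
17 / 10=1.70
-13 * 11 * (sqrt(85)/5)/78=-11 * sqrt(85)/30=-3.38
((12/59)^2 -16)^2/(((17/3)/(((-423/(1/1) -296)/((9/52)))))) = -186703.91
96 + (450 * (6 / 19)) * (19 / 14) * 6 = 8772 / 7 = 1253.14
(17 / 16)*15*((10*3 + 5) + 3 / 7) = 7905 / 14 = 564.64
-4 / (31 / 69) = -276 / 31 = -8.90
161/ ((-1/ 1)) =-161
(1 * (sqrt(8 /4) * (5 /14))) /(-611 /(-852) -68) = -426 * sqrt(2) /80255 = -0.01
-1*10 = -10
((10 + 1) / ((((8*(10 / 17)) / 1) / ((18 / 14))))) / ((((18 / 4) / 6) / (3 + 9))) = 1683 / 35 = 48.09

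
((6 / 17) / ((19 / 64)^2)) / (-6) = -4096 / 6137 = -0.67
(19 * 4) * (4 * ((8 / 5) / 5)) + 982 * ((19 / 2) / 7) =250249 / 175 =1429.99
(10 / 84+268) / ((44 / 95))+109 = 1271227 / 1848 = 687.89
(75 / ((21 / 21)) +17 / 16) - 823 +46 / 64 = -746.22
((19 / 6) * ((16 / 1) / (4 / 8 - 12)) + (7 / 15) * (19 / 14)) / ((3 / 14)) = -18221 / 1035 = -17.60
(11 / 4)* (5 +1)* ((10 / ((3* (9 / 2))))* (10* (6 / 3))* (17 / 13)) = 37400 / 117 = 319.66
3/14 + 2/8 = 0.46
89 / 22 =4.05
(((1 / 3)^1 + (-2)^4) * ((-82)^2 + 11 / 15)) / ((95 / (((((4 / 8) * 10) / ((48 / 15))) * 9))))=260141 / 16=16258.81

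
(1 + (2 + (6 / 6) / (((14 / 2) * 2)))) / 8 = 43 / 112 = 0.38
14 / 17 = 0.82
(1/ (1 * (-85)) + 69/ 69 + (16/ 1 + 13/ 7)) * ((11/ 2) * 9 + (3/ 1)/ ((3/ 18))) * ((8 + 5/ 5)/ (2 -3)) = -2724759/ 238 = -11448.57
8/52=2/13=0.15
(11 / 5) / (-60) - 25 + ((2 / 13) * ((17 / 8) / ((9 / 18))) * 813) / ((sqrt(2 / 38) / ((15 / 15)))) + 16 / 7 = -47777 / 2100 + 13821 * sqrt(19) / 26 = 2294.34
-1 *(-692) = 692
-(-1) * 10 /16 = 5 /8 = 0.62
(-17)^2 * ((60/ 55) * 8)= 2522.18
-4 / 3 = -1.33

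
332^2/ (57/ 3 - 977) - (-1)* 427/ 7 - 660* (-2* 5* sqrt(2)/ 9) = -25893/ 479 + 2200* sqrt(2)/ 3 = 983.03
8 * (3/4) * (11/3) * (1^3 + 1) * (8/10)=176/5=35.20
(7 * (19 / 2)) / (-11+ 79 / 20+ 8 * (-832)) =-1330 / 133261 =-0.01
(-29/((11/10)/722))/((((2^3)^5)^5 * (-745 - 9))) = 1805/2701193628201437062234112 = 0.00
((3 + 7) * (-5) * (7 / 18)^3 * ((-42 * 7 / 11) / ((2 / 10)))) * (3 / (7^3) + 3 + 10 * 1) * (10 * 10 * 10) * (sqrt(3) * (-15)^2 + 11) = 13664875000 / 243 + 341621875000 * sqrt(3) / 297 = 2048511644.33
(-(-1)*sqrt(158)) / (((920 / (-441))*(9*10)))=-49*sqrt(158) / 9200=-0.07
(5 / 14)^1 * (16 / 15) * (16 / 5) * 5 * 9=384 / 7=54.86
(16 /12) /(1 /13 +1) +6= 152 /21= 7.24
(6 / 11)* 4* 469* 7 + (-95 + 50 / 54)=7068.84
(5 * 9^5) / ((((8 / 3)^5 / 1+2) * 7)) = 71744535 / 232778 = 308.21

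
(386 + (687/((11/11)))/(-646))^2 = 61836271561/417316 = 148176.13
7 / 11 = 0.64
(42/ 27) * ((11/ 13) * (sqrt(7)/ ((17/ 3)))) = 154 * sqrt(7)/ 663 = 0.61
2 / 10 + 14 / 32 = 51 / 80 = 0.64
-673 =-673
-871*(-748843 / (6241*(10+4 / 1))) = 652242253 / 87374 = 7464.95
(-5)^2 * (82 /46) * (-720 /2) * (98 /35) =-1033200 /23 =-44921.74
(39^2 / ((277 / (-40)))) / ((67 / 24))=-1460160 / 18559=-78.68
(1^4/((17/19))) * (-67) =-1273/17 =-74.88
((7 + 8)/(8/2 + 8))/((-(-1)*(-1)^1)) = -5/4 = -1.25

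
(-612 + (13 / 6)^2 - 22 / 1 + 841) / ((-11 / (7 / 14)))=-7621 / 792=-9.62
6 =6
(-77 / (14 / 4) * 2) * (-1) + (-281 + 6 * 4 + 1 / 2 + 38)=-349 / 2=-174.50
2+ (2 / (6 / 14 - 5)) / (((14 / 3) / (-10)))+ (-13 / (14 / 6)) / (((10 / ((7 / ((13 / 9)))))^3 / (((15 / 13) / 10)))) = 6292943 / 2197000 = 2.86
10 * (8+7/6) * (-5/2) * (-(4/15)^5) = 5632/18225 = 0.31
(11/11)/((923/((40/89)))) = 40/82147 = 0.00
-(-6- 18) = 24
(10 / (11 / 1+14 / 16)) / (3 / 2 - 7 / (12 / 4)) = -96 / 95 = -1.01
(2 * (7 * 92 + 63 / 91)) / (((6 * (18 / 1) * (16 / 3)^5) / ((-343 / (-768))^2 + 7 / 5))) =39533285953 / 8933531975680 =0.00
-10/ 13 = -0.77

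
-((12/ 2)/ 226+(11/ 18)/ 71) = -5077/ 144414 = -0.04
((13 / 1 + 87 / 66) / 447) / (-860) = -21 / 563816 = -0.00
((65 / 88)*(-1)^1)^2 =4225 / 7744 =0.55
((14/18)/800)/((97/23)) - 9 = -6285439/698400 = -9.00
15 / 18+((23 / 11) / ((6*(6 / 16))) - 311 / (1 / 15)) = -923321 / 198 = -4663.24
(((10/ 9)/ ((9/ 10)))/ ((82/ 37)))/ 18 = 925/ 29889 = 0.03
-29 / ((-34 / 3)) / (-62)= -87 / 2108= -0.04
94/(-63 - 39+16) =-47/43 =-1.09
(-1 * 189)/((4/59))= -11151/4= -2787.75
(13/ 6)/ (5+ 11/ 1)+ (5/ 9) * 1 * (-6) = -307/ 96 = -3.20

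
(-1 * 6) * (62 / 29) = -372 / 29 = -12.83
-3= -3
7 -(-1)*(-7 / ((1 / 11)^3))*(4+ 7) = -102480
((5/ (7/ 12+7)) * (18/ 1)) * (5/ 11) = 5400/ 1001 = 5.39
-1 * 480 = -480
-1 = -1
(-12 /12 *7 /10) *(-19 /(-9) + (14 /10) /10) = -1.58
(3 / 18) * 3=1 / 2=0.50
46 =46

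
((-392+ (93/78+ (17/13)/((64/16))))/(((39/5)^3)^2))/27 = -317265625/4940316240444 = -0.00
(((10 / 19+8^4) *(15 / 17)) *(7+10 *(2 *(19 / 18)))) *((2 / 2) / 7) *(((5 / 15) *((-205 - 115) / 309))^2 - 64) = -5404928378706560 / 5828828607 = -927275.23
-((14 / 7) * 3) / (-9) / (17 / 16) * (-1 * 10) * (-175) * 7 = 392000 / 51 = 7686.27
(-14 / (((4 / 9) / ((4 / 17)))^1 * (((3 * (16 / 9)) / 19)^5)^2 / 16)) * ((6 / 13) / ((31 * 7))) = -9774899949336063723 / 117699283779584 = -83049.78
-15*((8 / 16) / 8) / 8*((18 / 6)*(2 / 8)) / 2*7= -315 / 1024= -0.31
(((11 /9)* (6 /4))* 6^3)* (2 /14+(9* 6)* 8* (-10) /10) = -1197108 /7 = -171015.43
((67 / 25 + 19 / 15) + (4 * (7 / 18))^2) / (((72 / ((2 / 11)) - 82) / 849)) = 1824218 / 105975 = 17.21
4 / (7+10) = 4 / 17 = 0.24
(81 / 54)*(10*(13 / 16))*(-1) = -195 / 16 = -12.19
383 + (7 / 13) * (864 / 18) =5315 / 13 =408.85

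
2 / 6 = 1 / 3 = 0.33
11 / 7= 1.57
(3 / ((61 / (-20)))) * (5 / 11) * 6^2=-10800 / 671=-16.10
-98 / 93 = -1.05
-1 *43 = -43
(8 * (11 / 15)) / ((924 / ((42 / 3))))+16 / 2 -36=-1256 / 45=-27.91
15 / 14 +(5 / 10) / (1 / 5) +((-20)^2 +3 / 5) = 14146 / 35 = 404.17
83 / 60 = 1.38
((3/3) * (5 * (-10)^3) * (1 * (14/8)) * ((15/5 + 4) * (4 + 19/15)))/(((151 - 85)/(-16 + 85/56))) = 56060375/792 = 70783.30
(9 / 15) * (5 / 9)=0.33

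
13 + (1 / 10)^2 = 13.01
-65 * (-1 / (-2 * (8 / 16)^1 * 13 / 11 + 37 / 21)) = 15015 / 134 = 112.05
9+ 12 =21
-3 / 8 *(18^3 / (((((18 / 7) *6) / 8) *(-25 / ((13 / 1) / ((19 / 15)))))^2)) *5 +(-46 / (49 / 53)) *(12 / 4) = -57024822 / 88445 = -644.75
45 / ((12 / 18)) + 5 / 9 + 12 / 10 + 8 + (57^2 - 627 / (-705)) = 14073823 / 4230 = 3327.14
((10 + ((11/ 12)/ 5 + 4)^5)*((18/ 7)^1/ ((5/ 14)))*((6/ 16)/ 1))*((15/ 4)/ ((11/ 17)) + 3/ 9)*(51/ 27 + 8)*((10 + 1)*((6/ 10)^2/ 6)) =72290921116698251/ 518400000000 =139450.08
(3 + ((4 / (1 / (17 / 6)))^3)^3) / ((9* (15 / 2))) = 121433985651026 / 2657205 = 45699893.55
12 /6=2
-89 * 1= -89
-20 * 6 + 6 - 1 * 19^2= -475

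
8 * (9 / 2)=36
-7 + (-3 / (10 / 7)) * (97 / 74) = -7217 / 740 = -9.75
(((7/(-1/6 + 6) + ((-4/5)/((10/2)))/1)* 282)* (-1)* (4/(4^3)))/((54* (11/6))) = -611/3300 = -0.19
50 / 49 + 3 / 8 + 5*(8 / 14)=1667 / 392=4.25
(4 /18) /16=1 /72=0.01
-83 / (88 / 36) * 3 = -2241 / 22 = -101.86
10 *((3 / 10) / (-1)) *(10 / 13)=-2.31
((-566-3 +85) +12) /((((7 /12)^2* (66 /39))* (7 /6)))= -702.56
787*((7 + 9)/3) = 4197.33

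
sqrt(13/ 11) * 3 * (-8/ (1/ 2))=-48 * sqrt(143)/ 11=-52.18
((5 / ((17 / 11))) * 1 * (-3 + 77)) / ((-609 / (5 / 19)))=-20350 / 196707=-0.10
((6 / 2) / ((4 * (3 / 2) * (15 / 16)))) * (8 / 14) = 32 / 105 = 0.30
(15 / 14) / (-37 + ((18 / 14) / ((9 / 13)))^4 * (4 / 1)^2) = 1715 / 245426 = 0.01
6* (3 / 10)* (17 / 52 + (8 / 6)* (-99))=-61623 / 260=-237.01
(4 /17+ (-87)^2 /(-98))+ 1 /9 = -1152863 /14994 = -76.89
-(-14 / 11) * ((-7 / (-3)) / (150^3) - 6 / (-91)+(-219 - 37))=-235811249363 / 723937500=-325.73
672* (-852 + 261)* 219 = -86976288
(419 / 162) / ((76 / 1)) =419 / 12312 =0.03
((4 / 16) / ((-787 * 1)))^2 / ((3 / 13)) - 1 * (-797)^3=15051010761956989 / 29729712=506261573.00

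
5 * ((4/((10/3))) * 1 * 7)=42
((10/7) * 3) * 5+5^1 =185/7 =26.43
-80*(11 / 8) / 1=-110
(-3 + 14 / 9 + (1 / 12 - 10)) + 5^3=4091 / 36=113.64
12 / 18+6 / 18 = 1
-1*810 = -810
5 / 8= 0.62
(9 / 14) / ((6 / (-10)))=-15 / 14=-1.07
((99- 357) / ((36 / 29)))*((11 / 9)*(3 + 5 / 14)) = -644699 / 756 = -852.78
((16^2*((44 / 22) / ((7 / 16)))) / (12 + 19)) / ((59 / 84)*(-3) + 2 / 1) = -32768 / 93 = -352.34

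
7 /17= 0.41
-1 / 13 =-0.08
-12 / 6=-2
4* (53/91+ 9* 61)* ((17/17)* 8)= 1600384/91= 17586.64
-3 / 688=-0.00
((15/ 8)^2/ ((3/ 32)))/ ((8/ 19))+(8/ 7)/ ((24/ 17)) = 30197/ 336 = 89.87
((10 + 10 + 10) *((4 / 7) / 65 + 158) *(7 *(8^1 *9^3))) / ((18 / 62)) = 8665240032 / 13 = 666556925.54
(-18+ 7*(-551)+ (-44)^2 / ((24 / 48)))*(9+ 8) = -51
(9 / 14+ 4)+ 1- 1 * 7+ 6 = 65 / 14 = 4.64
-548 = -548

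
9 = 9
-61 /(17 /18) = -1098 /17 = -64.59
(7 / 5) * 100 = 140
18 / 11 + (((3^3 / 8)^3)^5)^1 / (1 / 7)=227482079037732892394487 / 387028092977152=587766322.82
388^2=150544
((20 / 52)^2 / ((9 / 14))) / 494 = 175 / 375687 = 0.00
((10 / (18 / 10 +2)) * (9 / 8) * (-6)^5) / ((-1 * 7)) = 437400 / 133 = 3288.72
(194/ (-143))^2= 1.84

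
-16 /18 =-8 /9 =-0.89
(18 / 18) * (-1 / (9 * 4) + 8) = 7.97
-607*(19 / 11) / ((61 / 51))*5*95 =-279386925 / 671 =-416373.96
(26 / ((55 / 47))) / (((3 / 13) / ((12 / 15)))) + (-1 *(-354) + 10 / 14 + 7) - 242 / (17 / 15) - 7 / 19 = 419398709 / 1865325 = 224.84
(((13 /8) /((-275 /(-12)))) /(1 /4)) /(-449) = -78 /123475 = -0.00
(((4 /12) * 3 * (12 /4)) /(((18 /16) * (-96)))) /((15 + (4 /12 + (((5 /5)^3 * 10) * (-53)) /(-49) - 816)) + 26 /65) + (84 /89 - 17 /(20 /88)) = -228844271407 /3098513640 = -73.86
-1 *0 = 0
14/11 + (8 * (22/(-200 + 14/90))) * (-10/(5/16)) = 2913742/98923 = 29.45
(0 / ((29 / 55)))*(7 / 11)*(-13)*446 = 0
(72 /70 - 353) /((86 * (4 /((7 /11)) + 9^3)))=-12319 /2213210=-0.01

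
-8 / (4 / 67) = -134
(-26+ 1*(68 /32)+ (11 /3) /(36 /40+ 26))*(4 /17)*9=-459771 /9146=-50.27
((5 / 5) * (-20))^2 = 400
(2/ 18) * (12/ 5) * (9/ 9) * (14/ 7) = 8/ 15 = 0.53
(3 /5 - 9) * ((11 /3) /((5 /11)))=-1694 /25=-67.76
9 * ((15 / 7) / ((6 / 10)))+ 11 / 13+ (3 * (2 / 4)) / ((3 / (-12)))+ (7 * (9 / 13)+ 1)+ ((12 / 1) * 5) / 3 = 4808 / 91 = 52.84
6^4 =1296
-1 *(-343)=343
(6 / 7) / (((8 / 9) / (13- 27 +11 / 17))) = -6129 / 476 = -12.88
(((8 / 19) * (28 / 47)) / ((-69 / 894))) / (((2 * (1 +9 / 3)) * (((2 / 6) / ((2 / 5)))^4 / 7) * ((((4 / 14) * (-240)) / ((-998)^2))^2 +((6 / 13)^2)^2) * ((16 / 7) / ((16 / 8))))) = -39911180135189755844907 / 350994353189748499375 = -113.71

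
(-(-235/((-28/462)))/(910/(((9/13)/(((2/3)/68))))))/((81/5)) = -18.57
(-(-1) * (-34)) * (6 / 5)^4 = -44064 / 625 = -70.50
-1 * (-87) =87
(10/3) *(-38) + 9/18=-757/6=-126.17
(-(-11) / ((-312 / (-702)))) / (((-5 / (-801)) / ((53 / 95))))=4202847 / 1900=2212.02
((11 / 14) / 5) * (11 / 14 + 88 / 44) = 429 / 980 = 0.44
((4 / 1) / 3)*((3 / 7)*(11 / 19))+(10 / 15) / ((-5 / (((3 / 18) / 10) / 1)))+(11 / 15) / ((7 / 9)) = 1.27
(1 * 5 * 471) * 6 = 14130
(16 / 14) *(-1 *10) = -80 / 7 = -11.43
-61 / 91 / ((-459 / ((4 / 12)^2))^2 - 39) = -61 / 1552926102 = -0.00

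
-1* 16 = -16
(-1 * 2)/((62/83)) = -83/31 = -2.68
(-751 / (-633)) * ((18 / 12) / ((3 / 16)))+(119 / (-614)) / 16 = 58947265 / 6218592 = 9.48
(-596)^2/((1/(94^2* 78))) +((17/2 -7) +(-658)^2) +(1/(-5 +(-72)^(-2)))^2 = 328934992316412830219/1343589122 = 244818141893.54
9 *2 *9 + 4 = 166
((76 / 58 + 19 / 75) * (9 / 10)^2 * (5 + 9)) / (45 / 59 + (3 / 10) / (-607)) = 403863201 / 17360125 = 23.26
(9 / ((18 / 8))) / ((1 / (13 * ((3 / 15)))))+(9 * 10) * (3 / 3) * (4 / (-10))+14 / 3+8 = -194 / 15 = -12.93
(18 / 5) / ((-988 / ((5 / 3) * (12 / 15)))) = -6 / 1235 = -0.00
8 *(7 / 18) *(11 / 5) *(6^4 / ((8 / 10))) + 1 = 11089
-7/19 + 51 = 962/19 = 50.63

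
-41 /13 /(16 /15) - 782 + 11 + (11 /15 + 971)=617063 /3120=197.78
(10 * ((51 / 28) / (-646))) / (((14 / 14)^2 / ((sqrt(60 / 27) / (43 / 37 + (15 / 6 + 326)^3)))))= -148 * sqrt(5) / 279112626541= -0.00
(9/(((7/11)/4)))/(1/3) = 1188/7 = 169.71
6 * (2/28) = 3/7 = 0.43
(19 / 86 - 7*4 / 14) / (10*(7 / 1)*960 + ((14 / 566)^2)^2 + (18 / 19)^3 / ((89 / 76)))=-31530755832432777 / 1191009888627980255062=-0.00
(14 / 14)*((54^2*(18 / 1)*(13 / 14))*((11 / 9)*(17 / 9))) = 787644 / 7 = 112520.57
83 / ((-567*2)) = -83 / 1134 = -0.07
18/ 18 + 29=30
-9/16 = -0.56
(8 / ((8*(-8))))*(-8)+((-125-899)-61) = -1084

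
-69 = -69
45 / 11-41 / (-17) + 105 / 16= 39091 / 2992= 13.07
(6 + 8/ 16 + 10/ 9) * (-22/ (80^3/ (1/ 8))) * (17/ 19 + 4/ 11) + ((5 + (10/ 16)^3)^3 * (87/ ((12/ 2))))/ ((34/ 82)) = 491949862697913191/ 97542733824000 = 5043.43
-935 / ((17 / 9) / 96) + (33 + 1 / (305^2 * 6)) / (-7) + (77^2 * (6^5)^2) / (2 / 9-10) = -143252867323412551 / 3907050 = -36665224996.71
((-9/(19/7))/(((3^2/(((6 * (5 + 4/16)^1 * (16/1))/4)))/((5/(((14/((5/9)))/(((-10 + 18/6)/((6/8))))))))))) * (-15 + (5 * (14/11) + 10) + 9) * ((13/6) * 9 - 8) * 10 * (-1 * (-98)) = 110446000/11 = 10040545.45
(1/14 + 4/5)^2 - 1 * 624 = -3053879/4900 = -623.24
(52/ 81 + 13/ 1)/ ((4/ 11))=12155/ 324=37.52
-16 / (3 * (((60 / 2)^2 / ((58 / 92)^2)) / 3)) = -841 / 119025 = -0.01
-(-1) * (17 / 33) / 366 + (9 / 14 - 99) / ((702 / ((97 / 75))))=-9880961 / 54954900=-0.18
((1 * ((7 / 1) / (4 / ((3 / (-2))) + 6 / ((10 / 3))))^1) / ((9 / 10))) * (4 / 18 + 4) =-13300 / 351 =-37.89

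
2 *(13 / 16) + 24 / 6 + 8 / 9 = 469 / 72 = 6.51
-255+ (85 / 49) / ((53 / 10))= -661385 / 2597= -254.67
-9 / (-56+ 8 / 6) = 27 / 164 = 0.16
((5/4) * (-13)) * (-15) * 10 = 4875/2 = 2437.50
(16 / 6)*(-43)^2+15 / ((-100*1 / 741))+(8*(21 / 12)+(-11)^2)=297271 / 60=4954.52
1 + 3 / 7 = 10 / 7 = 1.43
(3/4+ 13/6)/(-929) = -35/11148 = -0.00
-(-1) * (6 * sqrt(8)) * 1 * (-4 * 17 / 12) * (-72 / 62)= 2448 * sqrt(2) / 31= 111.68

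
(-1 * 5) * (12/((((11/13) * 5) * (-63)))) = 52/231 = 0.23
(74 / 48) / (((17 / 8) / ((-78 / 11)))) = -962 / 187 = -5.14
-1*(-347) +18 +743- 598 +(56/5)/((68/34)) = 2578/5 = 515.60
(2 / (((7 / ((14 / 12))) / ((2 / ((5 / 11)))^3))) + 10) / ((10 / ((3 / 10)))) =7199 / 6250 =1.15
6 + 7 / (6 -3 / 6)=80 / 11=7.27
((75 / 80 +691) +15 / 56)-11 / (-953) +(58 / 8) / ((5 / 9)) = 376386839 / 533680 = 705.27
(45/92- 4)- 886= -81835/92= -889.51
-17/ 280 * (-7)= 17/ 40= 0.42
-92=-92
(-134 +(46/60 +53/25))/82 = -1.60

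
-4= -4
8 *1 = 8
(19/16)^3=6859/4096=1.67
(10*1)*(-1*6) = -60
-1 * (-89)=89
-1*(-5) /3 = 5 /3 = 1.67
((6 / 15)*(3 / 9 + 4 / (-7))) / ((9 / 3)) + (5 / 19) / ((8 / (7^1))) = 1901 / 9576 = 0.20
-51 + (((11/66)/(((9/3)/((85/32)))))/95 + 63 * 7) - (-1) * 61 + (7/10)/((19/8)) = 24694933/54720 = 451.30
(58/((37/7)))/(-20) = -203/370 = -0.55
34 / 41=0.83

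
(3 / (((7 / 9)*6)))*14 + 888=897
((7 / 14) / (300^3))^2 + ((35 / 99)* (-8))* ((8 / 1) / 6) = -120959999999999989 / 32076000000000000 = -3.77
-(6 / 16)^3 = -27 / 512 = -0.05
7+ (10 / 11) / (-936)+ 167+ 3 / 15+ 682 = 22038563 / 25740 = 856.20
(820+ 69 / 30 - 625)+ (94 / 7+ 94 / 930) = 1372501 / 6510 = 210.83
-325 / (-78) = 25 / 6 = 4.17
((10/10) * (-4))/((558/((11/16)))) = -11/2232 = -0.00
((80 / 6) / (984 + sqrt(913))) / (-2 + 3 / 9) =-7872 / 967343 + 8*sqrt(913) / 967343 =-0.01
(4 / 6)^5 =32 / 243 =0.13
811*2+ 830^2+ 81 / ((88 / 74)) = 30385965 / 44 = 690590.11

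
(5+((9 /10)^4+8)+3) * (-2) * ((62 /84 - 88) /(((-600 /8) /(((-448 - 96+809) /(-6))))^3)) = 18176275763801 /30618000000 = 593.65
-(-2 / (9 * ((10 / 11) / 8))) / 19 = 88 / 855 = 0.10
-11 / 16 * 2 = -11 / 8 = -1.38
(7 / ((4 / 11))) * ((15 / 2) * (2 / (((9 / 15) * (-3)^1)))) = -1925 / 12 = -160.42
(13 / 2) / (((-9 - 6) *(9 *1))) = -13 / 270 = -0.05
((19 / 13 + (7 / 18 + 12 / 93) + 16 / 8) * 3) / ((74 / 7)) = 202069 / 178932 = 1.13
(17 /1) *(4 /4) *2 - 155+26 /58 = -3496 /29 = -120.55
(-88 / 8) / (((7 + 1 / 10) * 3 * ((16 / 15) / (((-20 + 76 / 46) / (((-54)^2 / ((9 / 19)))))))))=58025 / 40210992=0.00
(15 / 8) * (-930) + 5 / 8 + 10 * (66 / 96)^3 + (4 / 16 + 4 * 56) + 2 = -3099905 / 2048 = -1513.63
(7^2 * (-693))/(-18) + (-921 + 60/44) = 21271/22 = 966.86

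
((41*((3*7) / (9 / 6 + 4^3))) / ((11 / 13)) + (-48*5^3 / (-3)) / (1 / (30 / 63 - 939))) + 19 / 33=-56800850471 / 30261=-1877031.51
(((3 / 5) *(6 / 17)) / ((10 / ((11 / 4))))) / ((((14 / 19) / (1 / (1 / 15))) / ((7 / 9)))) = 627 / 680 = 0.92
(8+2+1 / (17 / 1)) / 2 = 5.03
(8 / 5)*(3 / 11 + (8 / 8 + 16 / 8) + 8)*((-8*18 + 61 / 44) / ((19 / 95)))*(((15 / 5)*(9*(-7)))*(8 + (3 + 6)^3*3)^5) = 14986486887639878244375000 / 121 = 123855263534213869788223.10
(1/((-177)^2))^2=1/981506241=0.00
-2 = -2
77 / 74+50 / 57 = 8089 / 4218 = 1.92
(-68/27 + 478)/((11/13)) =166894/297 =561.93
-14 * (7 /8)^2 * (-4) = 343 /8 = 42.88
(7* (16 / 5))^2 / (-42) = -896 / 75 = -11.95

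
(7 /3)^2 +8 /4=67 /9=7.44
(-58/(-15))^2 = 3364/225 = 14.95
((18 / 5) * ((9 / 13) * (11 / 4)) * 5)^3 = 707347971 / 17576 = 40245.11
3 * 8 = 24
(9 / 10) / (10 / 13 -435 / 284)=-16614 / 14075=-1.18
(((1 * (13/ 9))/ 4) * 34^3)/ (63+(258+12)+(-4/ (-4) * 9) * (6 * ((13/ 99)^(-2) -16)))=21587722/ 3955635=5.46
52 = 52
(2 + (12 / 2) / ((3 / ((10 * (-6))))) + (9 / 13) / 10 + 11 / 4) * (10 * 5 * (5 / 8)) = -748675 / 208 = -3599.40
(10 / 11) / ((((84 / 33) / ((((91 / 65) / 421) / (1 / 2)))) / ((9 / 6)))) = 3 / 842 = 0.00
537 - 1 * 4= 533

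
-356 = -356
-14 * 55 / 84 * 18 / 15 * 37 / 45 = -407 / 45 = -9.04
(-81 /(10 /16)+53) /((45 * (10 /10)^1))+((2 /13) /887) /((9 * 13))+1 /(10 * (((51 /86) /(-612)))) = -3538160459 /33728175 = -104.90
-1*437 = -437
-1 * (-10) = 10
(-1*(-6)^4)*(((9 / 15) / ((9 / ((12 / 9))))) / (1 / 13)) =-1497.60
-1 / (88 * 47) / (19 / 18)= -0.00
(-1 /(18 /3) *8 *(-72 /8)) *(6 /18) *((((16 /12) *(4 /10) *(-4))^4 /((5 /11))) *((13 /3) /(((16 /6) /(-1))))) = -296.19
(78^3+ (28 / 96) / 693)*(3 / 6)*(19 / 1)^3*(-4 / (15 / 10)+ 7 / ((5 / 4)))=7733766358027 / 1620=4773929850.63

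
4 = 4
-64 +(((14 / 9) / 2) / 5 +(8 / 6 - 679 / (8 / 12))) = -97291 / 90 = -1081.01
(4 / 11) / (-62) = -2 / 341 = -0.01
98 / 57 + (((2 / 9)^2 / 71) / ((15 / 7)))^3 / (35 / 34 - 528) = 19775177650246781882 / 11501889041470501125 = 1.72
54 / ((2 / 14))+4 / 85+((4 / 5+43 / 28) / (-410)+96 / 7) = 382275161 / 975800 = 391.76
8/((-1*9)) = -8/9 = -0.89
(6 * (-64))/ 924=-32/ 77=-0.42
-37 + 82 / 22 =-366 / 11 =-33.27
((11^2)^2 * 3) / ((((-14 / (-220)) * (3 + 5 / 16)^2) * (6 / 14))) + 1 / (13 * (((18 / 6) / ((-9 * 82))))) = 146755.93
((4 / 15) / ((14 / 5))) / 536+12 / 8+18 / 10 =92867 / 28140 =3.30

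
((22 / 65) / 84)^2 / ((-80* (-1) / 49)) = 121 / 12168000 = 0.00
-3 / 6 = -1 / 2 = -0.50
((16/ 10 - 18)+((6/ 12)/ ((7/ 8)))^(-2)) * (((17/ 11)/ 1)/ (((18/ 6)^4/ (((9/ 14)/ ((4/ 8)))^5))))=-1202121/ 1344560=-0.89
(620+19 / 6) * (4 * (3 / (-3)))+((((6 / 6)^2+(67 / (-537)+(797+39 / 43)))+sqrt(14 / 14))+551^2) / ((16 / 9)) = 31169667751 / 184728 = 168732.77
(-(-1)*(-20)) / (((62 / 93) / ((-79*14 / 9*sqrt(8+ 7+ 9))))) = 18060.90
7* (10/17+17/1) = 123.12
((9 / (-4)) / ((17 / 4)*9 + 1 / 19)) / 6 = -57 / 5822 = -0.01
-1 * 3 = -3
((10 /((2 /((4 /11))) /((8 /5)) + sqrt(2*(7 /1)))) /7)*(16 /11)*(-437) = 5593600 /3913-17899520*sqrt(14) /43043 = -126.48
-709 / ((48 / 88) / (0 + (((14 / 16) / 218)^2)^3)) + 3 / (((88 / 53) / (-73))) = -244940235696648979140205 / 1857046673671424311296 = -131.90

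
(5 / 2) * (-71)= -355 / 2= -177.50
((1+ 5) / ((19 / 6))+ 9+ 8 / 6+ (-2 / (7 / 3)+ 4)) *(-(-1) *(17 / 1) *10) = 1042610 / 399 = 2613.06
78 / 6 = 13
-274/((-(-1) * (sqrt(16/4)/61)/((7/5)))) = -58499/5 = -11699.80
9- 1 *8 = 1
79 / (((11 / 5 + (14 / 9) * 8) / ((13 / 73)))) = 46215 / 48107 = 0.96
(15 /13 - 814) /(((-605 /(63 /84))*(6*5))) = 10567 /314600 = 0.03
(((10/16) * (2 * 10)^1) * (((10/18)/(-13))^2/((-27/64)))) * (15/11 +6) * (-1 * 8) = 3.19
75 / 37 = 2.03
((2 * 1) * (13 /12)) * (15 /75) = 13 /30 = 0.43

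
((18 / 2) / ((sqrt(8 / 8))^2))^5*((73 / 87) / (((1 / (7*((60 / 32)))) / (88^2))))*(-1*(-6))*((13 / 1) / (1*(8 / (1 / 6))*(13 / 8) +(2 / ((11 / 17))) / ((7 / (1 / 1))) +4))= 73094195554380 / 15341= 4764630438.33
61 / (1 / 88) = 5368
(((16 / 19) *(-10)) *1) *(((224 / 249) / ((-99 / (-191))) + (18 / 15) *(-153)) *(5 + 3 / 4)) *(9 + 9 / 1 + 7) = 103112210800 / 468369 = 220151.66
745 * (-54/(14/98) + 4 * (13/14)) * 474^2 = -438545084400/7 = -62649297771.43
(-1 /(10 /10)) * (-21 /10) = 2.10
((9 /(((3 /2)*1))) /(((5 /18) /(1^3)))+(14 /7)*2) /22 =64 /55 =1.16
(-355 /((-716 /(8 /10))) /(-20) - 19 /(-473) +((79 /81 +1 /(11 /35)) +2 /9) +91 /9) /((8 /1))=1990308737 /1097284320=1.81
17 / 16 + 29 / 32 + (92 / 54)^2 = 113639 / 23328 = 4.87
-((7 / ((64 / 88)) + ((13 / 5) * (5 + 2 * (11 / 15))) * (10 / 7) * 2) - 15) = -35837 / 840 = -42.66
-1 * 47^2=-2209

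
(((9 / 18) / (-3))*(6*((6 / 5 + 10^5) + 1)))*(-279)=139503069 / 5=27900613.80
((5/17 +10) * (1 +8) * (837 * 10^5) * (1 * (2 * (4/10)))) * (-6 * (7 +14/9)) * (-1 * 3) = 16241148000000/17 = 955361647058.82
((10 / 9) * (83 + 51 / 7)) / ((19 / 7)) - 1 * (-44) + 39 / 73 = 1017281 / 12483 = 81.49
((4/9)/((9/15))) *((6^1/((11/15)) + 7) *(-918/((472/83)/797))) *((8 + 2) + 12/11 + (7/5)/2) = -243580087633/14278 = -17059818.44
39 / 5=7.80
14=14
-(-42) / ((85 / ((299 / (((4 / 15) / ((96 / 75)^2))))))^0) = 42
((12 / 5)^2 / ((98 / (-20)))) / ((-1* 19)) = 288 / 4655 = 0.06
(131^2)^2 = 294499921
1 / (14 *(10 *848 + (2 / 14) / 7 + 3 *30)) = 7 / 839862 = 0.00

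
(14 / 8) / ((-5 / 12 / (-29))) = 609 / 5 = 121.80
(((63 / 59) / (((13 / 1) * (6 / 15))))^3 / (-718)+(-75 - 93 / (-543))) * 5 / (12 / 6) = -175516335321306715 / 938229520770464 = -187.07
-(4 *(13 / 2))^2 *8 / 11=-5408 / 11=-491.64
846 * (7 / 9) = 658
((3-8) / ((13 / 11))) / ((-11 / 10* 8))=25 / 52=0.48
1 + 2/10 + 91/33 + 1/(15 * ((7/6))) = 4637/1155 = 4.01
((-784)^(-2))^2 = 1 / 377801998336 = 0.00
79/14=5.64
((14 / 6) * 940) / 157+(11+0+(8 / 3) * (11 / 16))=25249 / 942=26.80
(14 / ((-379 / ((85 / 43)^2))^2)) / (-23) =-730808750 / 11294839872143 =-0.00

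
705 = 705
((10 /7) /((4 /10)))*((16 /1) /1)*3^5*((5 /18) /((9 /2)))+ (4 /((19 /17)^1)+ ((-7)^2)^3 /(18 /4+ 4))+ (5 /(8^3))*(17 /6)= 102115702457 /6945792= 14701.81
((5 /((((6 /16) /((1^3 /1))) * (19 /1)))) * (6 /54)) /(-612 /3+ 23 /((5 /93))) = 200 /574047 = 0.00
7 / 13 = 0.54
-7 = -7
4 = 4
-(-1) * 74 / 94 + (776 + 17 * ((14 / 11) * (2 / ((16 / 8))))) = 412785 / 517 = 798.42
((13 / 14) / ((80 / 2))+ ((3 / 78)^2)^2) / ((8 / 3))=8703 / 999635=0.01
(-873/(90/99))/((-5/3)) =28809/50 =576.18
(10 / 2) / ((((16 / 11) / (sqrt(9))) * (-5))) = -33 / 16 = -2.06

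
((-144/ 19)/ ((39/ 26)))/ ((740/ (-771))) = 18504/ 3515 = 5.26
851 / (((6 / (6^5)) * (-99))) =-122544 / 11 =-11140.36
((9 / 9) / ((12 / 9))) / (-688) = -3 / 2752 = -0.00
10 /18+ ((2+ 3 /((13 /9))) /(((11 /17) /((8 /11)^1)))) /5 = 104197 /70785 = 1.47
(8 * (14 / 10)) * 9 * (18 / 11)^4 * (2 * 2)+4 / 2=211778026 / 73205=2892.94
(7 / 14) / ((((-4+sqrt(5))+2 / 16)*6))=-62 / 1923 - 16*sqrt(5) / 1923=-0.05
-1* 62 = -62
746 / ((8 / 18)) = 3357 / 2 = 1678.50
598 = 598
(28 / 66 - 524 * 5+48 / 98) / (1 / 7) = -4235062 / 231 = -18333.60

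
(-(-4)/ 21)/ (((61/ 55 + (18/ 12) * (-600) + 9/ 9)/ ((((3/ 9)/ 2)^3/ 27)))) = -55/ 1512039312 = -0.00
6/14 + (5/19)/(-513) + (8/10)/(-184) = 6649151/15692670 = 0.42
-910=-910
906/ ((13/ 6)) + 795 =15771/ 13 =1213.15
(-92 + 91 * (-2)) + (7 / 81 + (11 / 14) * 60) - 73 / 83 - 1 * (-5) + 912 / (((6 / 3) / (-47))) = -1019089495 / 47061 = -21654.65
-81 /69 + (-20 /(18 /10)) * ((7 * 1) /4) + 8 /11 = -45292 /2277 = -19.89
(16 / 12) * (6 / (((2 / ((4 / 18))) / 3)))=8 / 3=2.67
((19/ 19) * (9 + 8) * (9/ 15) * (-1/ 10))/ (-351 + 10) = 51/ 17050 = 0.00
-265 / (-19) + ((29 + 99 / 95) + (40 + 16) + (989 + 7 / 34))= 3518101 / 3230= 1089.20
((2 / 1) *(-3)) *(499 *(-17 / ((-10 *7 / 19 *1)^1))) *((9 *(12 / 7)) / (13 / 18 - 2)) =939984264 / 5635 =166811.76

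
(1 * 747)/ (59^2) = 747/ 3481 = 0.21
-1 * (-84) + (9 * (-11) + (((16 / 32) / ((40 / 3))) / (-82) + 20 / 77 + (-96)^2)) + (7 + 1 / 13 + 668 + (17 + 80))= 65490510597 / 6566560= 9973.34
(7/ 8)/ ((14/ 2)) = 1/ 8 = 0.12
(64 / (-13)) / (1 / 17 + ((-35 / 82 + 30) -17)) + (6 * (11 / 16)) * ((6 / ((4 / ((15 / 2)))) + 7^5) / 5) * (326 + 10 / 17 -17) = 2674644780064019 / 622654240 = 4295553.79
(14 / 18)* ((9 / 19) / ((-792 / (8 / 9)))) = -7 / 16929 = -0.00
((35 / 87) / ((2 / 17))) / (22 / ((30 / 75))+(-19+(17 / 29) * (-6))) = 595 / 5652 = 0.11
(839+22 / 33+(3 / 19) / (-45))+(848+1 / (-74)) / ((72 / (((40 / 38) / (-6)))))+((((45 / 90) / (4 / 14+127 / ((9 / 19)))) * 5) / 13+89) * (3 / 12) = 646410808981 / 751774140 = 859.85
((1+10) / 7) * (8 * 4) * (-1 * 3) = -1056 / 7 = -150.86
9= 9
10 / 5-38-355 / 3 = -463 / 3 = -154.33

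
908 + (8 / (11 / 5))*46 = 11828 / 11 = 1075.27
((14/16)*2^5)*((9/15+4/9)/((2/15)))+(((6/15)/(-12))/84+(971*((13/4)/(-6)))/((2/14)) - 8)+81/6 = -4355663/1260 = -3456.88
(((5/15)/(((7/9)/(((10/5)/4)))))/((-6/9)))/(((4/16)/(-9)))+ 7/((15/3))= 454/35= 12.97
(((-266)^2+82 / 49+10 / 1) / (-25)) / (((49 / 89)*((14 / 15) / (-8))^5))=9599248797696000 / 40353607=237878333.84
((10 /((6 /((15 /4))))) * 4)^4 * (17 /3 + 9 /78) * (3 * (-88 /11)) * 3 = -2114062500 /13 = -162620192.31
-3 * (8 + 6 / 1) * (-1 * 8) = 336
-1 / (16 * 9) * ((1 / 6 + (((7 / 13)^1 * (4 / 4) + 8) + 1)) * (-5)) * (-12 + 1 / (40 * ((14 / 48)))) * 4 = -105223 / 6552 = -16.06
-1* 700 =-700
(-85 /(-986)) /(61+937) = 5 /57884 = 0.00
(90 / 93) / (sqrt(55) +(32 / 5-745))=-276975 / 211371547-375 * sqrt(55) / 211371547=-0.00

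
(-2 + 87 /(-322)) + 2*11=6353 /322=19.73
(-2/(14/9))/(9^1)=-1/7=-0.14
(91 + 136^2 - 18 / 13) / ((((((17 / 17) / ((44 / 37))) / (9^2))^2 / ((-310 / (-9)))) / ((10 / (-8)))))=-7424685897.93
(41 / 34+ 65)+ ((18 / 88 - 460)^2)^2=2847857945315979505 / 63717632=44694974623.60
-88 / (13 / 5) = -33.85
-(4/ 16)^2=-1/ 16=-0.06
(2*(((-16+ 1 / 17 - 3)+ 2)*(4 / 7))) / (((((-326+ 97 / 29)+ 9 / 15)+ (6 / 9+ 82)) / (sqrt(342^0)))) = 501120 / 6195973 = 0.08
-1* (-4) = 4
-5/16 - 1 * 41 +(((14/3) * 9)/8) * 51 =3623/16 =226.44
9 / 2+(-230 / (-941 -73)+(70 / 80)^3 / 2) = 2627917 / 519168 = 5.06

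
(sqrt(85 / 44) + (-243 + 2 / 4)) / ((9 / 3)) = -485 / 6 + sqrt(935) / 66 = -80.37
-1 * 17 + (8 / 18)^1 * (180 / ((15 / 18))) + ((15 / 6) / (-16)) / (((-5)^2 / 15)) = 2525 / 32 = 78.91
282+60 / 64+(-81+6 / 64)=6465 / 32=202.03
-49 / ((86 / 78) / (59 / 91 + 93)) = -4161.91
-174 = -174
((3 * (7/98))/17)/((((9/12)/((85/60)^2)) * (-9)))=-17/4536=-0.00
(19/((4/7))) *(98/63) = 931/18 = 51.72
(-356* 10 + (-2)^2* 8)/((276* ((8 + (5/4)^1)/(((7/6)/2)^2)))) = -2401/5106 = -0.47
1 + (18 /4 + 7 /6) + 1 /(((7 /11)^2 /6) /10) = 22760 /147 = 154.83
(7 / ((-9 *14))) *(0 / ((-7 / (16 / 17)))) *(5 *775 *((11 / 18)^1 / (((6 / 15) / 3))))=0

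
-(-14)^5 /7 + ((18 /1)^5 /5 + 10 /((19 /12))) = 43201432 /95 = 454751.92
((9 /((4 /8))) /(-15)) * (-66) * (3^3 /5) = 10692 /25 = 427.68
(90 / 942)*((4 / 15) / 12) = 1 / 471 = 0.00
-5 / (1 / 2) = -10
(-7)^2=49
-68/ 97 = -0.70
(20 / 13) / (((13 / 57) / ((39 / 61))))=3420 / 793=4.31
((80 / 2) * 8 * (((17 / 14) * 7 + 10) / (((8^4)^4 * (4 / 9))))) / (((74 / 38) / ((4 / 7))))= 855 / 61572651155456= 0.00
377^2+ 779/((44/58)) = 3149429/22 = 143155.86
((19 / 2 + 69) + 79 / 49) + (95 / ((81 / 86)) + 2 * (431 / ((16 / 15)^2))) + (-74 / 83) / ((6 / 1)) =39571088989 / 42166656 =938.45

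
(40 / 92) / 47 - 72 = -77822 / 1081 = -71.99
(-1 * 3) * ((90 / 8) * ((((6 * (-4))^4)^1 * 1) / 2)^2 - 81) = -928760463117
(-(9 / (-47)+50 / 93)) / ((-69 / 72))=12104 / 33511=0.36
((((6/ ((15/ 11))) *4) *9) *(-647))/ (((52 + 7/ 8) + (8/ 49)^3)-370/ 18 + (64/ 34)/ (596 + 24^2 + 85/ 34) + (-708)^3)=19259261388569664/ 66692946203906518625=0.00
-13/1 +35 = 22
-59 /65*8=-472 /65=-7.26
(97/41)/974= 97/39934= 0.00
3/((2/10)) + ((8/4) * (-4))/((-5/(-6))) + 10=77/5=15.40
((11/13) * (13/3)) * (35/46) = 385/138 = 2.79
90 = 90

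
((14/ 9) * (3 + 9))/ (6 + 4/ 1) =28/ 15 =1.87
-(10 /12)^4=-625 /1296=-0.48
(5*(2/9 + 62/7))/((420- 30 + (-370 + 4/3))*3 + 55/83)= 237380/338121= 0.70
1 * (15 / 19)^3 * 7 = 23625 / 6859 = 3.44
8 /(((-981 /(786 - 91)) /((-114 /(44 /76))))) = 4014320 /3597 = 1116.02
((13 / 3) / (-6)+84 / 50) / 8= 431 / 3600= 0.12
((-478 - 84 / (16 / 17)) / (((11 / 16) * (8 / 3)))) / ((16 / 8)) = -6807 / 44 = -154.70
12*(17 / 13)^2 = 3468 / 169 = 20.52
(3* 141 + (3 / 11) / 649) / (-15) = -201320 / 7139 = -28.20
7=7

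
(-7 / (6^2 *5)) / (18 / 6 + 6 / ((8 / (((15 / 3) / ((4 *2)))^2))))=-0.01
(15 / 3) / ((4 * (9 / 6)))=5 / 6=0.83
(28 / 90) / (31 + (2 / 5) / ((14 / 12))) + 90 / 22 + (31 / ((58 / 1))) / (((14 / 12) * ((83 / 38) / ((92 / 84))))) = 4.33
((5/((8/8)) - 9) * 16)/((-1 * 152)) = 8/19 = 0.42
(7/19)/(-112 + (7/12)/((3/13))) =-36/10697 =-0.00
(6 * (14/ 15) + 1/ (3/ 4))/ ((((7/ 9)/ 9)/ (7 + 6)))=36504/ 35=1042.97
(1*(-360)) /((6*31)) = -60 /31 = -1.94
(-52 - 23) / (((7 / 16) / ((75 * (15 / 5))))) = -270000 / 7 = -38571.43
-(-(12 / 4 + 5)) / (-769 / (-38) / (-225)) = -68400 / 769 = -88.95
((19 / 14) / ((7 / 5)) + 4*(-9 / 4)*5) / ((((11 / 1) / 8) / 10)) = -172600 / 539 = -320.22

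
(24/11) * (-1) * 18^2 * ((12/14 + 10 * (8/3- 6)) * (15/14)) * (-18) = -21695040/49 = -442755.92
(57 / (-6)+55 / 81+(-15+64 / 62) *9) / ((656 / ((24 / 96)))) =-675613 / 13177728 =-0.05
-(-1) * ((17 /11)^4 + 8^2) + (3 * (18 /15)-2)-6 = 4780623 /73205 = 65.30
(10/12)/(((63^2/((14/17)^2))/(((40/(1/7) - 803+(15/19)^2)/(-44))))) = 471445/278871417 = 0.00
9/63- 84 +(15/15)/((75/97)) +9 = -38621/525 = -73.56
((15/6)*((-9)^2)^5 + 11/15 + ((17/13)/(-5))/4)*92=801960412291.45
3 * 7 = 21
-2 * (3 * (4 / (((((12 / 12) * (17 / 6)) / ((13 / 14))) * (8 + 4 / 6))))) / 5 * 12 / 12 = -108 / 595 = -0.18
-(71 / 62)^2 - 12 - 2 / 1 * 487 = -3795225 / 3844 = -987.31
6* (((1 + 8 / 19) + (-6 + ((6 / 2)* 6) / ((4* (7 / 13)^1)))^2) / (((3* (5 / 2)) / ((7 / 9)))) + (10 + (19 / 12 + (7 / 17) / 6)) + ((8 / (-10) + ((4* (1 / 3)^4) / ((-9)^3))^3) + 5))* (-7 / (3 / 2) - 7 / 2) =-216054536048233106875 / 266011342666286508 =-812.20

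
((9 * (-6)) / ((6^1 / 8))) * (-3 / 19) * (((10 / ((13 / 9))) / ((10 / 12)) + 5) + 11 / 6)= 42516 / 247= 172.13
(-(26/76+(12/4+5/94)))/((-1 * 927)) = 3032/827811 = 0.00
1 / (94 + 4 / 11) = 11 / 1038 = 0.01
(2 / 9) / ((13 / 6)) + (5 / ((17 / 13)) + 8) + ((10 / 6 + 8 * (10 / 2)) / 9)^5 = 6782203701508 / 3171108447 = 2138.75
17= 17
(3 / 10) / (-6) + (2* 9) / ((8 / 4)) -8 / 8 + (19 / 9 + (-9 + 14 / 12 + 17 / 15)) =121 / 36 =3.36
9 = 9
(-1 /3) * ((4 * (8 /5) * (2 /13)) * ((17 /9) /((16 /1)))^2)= -289 /63180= -0.00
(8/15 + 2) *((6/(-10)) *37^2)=-52022/25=-2080.88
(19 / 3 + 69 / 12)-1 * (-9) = 253 / 12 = 21.08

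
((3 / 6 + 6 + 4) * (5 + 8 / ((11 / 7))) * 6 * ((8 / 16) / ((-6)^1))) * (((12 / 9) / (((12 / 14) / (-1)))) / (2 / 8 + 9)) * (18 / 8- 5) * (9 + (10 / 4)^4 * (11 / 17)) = -456827 / 544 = -839.76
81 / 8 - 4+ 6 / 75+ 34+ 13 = 10641 / 200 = 53.20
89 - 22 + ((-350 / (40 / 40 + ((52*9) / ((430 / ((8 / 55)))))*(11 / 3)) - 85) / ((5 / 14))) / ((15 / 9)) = -3804421 / 8495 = -447.84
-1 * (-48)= 48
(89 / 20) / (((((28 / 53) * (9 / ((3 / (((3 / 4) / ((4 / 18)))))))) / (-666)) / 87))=-5061341 / 105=-48203.25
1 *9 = 9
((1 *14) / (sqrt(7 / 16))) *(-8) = -64 *sqrt(7) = -169.33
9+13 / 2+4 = 39 / 2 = 19.50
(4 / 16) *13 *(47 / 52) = 47 / 16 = 2.94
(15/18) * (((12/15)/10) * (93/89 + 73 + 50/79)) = 35004/7031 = 4.98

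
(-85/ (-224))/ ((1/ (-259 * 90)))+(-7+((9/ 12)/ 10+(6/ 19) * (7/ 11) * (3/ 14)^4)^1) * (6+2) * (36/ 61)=-8878.01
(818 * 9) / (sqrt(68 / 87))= 3681 * sqrt(1479) / 17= 8327.24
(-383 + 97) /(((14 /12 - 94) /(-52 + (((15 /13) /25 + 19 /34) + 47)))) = -641058 /47345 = -13.54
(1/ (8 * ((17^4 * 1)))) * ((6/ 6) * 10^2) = 25/ 167042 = 0.00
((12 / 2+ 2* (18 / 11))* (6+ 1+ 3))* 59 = 60180 / 11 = 5470.91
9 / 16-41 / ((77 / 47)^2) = -1395743 / 94864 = -14.71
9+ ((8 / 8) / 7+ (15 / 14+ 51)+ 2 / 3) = 2599 / 42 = 61.88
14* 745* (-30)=-312900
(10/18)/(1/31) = 155/9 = 17.22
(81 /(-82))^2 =6561 /6724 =0.98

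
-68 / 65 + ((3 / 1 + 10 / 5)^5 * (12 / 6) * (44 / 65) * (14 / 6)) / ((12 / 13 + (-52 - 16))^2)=21275833 / 18534360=1.15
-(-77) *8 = 616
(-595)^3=-210644875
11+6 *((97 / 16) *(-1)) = -203 / 8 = -25.38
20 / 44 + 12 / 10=91 / 55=1.65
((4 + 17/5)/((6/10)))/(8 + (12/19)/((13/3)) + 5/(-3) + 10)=9139/12211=0.75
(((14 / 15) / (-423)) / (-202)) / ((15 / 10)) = 14 / 1922535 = 0.00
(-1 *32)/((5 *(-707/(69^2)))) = 152352/3535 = 43.10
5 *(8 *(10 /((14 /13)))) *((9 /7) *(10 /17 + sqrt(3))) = 234000 /833 + 23400 *sqrt(3) /49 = 1108.05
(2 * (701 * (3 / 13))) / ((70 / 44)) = 92532 / 455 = 203.37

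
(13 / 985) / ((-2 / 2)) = -13 / 985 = -0.01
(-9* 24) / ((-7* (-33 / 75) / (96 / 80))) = -6480 / 77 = -84.16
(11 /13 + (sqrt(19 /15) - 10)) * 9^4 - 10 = -780889 /13 + 2187 * sqrt(285) /5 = -52684.22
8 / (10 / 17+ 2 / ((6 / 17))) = 408 / 319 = 1.28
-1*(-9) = 9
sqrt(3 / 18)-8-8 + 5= -11 + sqrt(6) / 6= -10.59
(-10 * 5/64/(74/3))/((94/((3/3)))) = -75/222592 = -0.00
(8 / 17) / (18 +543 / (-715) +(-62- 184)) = -5720 / 2780571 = -0.00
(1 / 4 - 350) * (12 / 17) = -4197 / 17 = -246.88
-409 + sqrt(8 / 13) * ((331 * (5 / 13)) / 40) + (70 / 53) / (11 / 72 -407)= -634989401 / 1552529 + 331 * sqrt(26) / 676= -406.51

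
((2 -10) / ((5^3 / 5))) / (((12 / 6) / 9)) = -36 / 25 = -1.44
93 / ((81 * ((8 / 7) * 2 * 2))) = 217 / 864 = 0.25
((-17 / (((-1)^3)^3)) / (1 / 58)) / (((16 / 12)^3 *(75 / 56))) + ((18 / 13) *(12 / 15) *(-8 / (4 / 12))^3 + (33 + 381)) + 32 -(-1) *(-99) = -19051693 / 1300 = -14655.15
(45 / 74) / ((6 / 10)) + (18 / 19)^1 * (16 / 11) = 36987 / 15466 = 2.39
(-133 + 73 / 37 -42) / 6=-1067 / 37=-28.84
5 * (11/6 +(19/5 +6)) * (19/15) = 6631/90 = 73.68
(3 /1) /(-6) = -1 /2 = -0.50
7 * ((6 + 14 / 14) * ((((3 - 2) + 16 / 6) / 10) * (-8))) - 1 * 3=-2201 / 15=-146.73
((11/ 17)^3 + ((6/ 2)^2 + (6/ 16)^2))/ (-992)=-2959289/ 311916544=-0.01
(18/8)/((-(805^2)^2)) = -9/1679745602500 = -0.00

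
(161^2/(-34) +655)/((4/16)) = -7302/17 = -429.53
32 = 32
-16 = -16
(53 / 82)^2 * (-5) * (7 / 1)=-98315 / 6724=-14.62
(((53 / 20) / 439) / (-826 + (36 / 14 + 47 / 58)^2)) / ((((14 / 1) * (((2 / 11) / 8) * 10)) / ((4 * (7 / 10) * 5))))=-48049694 / 1473606741825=-0.00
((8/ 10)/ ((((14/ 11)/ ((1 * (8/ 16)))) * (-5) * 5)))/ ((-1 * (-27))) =-11/ 23625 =-0.00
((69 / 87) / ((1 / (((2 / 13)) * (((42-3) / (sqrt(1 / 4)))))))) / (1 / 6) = 1656 / 29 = 57.10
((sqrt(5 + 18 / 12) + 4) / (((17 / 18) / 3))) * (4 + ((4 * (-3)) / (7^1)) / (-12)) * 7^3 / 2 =38367 * sqrt(26) / 34 + 153468 / 17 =14781.47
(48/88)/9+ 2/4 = 37/66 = 0.56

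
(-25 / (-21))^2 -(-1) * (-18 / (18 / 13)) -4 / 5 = -27304 / 2205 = -12.38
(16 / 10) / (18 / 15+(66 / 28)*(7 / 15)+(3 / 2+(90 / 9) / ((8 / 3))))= 32 / 151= 0.21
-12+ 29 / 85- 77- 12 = -100.66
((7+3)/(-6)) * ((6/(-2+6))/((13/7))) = -35/26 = -1.35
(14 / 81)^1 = 14 / 81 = 0.17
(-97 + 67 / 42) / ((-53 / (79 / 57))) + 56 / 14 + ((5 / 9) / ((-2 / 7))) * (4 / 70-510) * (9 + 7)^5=131921926198033 / 126882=1039721364.72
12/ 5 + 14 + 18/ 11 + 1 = 1047/ 55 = 19.04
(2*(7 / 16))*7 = 49 / 8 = 6.12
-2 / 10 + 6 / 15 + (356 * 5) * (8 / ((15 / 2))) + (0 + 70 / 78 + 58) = 381764 / 195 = 1957.76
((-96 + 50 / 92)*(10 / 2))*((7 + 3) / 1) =-109775 / 23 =-4772.83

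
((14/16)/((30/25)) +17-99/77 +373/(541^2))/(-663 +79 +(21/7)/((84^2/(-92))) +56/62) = -350929764101/12444094856324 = -0.03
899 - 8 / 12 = 898.33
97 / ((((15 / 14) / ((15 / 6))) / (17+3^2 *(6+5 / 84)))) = 194291 / 12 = 16190.92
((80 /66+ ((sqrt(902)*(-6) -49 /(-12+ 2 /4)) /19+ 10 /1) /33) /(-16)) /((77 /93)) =-0.09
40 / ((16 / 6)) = 15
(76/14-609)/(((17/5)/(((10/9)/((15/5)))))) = -65.75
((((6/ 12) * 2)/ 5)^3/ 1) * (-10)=-0.08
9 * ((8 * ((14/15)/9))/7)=16/15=1.07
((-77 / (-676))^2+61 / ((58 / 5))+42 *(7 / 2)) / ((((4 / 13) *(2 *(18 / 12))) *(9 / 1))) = 672649823 / 36698688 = 18.33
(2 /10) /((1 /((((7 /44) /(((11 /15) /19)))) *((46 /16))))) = 9177 /3872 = 2.37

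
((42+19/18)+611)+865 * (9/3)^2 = 151903/18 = 8439.06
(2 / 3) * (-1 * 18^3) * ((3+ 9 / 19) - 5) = 112752 / 19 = 5934.32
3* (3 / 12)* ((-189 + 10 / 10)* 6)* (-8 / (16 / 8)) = 3384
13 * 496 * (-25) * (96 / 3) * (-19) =98009600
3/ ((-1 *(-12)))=1/ 4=0.25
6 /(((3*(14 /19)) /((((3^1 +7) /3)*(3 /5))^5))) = 608 /7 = 86.86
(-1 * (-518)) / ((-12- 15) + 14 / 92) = -23828 / 1235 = -19.29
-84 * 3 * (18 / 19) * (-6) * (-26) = -707616 / 19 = -37242.95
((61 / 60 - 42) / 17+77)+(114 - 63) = 128101 / 1020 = 125.59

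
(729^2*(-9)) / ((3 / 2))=-3188646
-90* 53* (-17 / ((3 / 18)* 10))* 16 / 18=43248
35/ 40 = 7/ 8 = 0.88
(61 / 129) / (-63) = -61 / 8127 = -0.01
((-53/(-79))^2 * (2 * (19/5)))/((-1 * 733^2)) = -106742/16766103245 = -0.00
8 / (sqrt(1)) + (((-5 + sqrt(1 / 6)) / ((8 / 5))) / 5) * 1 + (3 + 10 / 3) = sqrt(6) / 48 + 329 / 24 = 13.76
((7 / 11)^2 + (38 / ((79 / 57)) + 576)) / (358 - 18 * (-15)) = 5771941 / 6003052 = 0.96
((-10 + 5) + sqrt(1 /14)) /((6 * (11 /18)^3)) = -4860 /1331 + 486 * sqrt(14) /9317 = -3.46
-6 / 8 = -3 / 4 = -0.75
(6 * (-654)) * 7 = -27468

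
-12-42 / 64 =-405 / 32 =-12.66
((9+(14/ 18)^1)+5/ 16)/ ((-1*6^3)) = -1453/ 31104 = -0.05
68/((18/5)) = 170/9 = 18.89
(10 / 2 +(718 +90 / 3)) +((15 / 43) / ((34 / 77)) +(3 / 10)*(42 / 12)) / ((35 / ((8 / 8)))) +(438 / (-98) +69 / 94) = 126147030579 / 168349300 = 749.32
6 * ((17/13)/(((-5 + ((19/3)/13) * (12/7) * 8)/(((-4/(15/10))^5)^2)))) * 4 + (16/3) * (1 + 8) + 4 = 60138753788/177147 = 339485.03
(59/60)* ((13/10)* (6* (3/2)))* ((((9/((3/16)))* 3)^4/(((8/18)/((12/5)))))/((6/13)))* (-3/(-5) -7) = -231516764504064/625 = -370426823206.50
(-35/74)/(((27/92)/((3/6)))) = -805/999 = -0.81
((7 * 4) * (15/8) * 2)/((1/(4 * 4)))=1680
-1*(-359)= 359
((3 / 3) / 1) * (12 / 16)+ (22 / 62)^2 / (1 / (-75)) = -33417 / 3844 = -8.69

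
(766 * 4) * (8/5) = 24512/5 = 4902.40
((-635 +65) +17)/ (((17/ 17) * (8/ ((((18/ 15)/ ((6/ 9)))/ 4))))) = -4977/ 160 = -31.11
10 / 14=5 / 7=0.71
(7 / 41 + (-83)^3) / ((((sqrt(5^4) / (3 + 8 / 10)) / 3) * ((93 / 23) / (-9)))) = 18440468316 / 31775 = 580345.19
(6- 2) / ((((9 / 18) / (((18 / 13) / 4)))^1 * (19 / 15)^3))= 121500 / 89167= 1.36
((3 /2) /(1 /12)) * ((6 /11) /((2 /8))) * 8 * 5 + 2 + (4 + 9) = 17445 /11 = 1585.91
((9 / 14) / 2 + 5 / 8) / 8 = 53 / 448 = 0.12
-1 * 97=-97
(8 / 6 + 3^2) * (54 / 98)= 279 / 49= 5.69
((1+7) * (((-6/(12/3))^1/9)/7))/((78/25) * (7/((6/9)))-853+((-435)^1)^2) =-100/98912499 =-0.00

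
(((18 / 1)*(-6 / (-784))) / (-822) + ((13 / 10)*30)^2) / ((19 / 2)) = 81683775 / 510188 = 160.11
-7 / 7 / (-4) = 0.25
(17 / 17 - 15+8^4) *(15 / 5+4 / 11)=151034 / 11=13730.36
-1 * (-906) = 906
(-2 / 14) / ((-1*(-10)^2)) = 1 / 700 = 0.00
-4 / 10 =-0.40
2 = 2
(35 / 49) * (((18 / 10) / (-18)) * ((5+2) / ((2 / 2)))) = -1 / 2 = -0.50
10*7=70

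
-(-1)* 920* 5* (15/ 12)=5750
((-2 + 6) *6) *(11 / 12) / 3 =22 / 3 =7.33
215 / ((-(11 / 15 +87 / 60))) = -12900 / 131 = -98.47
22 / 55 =2 / 5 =0.40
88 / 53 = 1.66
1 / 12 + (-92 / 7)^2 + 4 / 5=510437 / 2940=173.62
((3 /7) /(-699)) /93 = -1 /151683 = -0.00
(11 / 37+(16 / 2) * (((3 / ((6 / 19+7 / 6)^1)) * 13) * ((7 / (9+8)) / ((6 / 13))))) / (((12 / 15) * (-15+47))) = 591455 / 80512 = 7.35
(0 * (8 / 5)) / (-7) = 0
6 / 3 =2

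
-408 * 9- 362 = -4034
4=4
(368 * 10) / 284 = 920 / 71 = 12.96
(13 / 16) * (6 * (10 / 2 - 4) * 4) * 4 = 78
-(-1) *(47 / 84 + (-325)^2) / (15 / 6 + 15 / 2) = 8872547 / 840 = 10562.56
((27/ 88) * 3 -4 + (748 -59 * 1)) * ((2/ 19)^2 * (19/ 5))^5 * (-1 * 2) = -15452416/ 85115903125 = -0.00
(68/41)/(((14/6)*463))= 204/132881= 0.00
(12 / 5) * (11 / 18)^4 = 14641 / 43740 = 0.33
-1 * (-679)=679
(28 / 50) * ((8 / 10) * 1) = 56 / 125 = 0.45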